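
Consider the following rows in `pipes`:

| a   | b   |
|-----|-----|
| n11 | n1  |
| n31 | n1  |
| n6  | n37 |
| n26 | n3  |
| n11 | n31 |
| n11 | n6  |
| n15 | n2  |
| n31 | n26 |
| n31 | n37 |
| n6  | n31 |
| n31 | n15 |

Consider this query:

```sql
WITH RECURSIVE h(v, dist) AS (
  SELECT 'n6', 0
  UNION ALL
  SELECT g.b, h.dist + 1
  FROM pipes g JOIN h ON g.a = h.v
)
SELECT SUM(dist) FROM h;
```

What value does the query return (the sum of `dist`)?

16

Base: (n6, dist=0).
Iteration 1: edges from {n6} -> (n31, dist=1), (n37, dist=1).
Iteration 2: edges from {n31,n37} -> (n1, dist=2), (n15, dist=2), (n26, dist=2), (n37, dist=2).
Iteration 3: edges from {n1,n15,n26,n37} -> (n2, dist=3), (n3, dist=3).
Iteration 4: no outgoing edges from {n2,n3}; recursion stops.
SUM(dist) = 0 + 1 + 1 + 2 + 2 + 2 + 2 + 3 + 3 = 16.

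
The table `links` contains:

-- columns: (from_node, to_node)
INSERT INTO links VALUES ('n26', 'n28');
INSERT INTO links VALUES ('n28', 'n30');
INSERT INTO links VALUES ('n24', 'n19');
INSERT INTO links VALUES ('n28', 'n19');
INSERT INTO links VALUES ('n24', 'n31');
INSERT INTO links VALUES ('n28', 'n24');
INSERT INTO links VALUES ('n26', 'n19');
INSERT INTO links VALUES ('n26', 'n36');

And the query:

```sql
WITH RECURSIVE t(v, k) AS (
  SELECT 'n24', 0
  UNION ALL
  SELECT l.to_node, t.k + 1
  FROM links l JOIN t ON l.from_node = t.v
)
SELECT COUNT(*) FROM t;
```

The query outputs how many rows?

3

Base: (n24, k=0).
Iteration 1: edges from {n24} -> (n19, k=1), (n31, k=1).
Iteration 2: no outgoing edges from {n19,n31}; recursion stops.
Total rows emitted: 3.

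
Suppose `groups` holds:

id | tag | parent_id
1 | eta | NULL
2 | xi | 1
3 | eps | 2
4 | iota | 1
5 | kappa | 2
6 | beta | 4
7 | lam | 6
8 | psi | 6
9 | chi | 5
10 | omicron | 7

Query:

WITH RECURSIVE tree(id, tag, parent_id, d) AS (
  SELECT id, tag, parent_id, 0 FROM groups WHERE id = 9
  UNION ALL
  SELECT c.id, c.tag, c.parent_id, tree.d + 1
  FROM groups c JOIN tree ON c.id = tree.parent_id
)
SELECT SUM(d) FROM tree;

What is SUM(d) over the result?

Base: id=9 (chi), parent_id=5, d 0.
Iteration 1: join on id=5 -> kappa (id 5, parent_id=2, d 1).
Iteration 2: join on id=2 -> xi (id 2, parent_id=1, d 2).
Iteration 3: join on id=1 -> eta (id 1, parent_id=NULL, d 3).
Iteration 4: parent_id is NULL; no match; recursion stops.
SUM(d) = 0 + 1 + 2 + 3 = 6.

6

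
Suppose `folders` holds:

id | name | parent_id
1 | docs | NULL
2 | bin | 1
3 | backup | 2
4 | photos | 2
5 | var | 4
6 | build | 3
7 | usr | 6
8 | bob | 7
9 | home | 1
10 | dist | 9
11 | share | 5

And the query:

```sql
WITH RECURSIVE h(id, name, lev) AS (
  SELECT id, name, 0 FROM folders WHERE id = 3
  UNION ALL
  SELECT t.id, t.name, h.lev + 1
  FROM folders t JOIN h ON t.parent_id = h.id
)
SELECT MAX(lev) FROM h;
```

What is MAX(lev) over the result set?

Base: id=3 (backup) at lev 0.
Iteration 1: rows with parent_id in {3} -> build (id 6, lev 1).
Iteration 2: rows with parent_id in {6} -> usr (id 7, lev 2).
Iteration 3: rows with parent_id in {7} -> bob (id 8, lev 3).
Iteration 4: no rows with parent_id in {8}; recursion stops.
lev values: 0, 1, 2, 3; the maximum is 3.

3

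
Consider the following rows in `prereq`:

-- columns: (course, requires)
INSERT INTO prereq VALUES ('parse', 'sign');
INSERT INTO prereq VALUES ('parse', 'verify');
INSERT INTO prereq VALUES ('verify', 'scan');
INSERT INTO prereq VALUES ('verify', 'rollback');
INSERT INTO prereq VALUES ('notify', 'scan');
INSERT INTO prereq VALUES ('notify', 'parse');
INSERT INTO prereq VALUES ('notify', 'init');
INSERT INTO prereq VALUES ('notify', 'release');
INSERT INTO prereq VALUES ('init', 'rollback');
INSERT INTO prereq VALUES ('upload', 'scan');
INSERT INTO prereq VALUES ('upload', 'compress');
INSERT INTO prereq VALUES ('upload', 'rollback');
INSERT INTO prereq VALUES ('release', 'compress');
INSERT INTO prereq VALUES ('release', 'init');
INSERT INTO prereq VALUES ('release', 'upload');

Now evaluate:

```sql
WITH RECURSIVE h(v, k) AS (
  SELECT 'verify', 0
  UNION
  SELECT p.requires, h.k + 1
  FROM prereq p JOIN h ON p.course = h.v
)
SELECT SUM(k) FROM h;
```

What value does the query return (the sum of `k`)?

Base: (verify, k=0).
Iteration 1: edges from {verify} -> (rollback, k=1), (scan, k=1).
Iteration 2: no outgoing edges from {rollback,scan}; recursion stops.
SUM(k) = 0 + 1 + 1 = 2.

2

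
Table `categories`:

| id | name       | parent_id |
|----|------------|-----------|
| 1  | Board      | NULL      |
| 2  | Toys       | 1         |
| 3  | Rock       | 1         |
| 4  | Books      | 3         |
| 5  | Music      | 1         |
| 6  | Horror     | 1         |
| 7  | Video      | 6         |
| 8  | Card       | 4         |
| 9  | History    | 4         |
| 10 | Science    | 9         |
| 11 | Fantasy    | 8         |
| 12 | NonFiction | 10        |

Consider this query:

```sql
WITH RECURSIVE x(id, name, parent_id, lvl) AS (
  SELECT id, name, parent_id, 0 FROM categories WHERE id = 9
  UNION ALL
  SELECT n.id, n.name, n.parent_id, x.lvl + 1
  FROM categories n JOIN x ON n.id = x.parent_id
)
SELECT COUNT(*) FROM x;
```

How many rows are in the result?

Base: id=9 (History), parent_id=4, lvl 0.
Iteration 1: join on id=4 -> Books (id 4, parent_id=3, lvl 1).
Iteration 2: join on id=3 -> Rock (id 3, parent_id=1, lvl 2).
Iteration 3: join on id=1 -> Board (id 1, parent_id=NULL, lvl 3).
Iteration 4: parent_id is NULL; no match; recursion stops.
Total rows emitted: 4.

4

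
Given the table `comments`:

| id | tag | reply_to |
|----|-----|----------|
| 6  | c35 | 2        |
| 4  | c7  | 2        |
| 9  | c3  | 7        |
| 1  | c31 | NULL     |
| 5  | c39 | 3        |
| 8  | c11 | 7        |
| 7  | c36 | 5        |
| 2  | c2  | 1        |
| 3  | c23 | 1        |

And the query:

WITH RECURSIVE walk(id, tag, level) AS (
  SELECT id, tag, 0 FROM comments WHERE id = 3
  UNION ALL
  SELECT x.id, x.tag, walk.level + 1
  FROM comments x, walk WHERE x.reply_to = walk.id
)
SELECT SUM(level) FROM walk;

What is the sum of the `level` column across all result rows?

Base: id=3 (c23) at level 0.
Iteration 1: rows with reply_to in {3} -> c39 (id 5, level 1).
Iteration 2: rows with reply_to in {5} -> c36 (id 7, level 2).
Iteration 3: rows with reply_to in {7} -> c11 (id 8, level 3), c3 (id 9, level 3).
Iteration 4: no rows with reply_to in {8,9}; recursion stops.
SUM(level) = 0 + 1 + 2 + 3 + 3 = 9.

9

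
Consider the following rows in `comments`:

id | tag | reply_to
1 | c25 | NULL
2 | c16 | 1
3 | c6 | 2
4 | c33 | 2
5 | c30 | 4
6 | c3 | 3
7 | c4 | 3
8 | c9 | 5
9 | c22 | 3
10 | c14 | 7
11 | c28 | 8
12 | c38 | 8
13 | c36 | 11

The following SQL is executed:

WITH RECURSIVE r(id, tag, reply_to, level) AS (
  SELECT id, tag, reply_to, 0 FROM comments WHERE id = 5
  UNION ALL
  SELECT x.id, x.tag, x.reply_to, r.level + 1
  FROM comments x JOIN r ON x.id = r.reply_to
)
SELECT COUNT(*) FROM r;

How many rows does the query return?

4

Base: id=5 (c30), reply_to=4, level 0.
Iteration 1: join on id=4 -> c33 (id 4, reply_to=2, level 1).
Iteration 2: join on id=2 -> c16 (id 2, reply_to=1, level 2).
Iteration 3: join on id=1 -> c25 (id 1, reply_to=NULL, level 3).
Iteration 4: reply_to is NULL; no match; recursion stops.
Total rows emitted: 4.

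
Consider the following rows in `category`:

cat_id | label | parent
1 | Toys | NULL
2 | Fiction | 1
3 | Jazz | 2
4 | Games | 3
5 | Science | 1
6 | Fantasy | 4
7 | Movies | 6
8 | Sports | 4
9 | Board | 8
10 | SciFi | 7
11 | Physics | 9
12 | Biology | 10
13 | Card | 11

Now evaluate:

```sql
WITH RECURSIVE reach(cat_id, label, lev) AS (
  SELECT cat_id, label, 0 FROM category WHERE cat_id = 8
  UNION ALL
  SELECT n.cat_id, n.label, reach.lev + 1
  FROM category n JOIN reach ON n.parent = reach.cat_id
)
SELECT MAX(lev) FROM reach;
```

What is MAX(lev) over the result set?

Base: cat_id=8 (Sports) at lev 0.
Iteration 1: rows with parent in {8} -> Board (id 9, lev 1).
Iteration 2: rows with parent in {9} -> Physics (id 11, lev 2).
Iteration 3: rows with parent in {11} -> Card (id 13, lev 3).
Iteration 4: no rows with parent in {13}; recursion stops.
lev values: 0, 1, 2, 3; the maximum is 3.

3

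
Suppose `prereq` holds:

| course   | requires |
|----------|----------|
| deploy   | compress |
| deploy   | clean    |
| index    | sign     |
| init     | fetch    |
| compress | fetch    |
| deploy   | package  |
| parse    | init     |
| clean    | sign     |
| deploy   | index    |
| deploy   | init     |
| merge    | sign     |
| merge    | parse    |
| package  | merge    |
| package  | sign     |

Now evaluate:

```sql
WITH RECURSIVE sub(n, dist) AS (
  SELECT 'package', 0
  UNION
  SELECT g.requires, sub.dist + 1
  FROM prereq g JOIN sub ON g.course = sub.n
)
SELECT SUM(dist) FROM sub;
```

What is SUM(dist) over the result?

13

Base: (package, dist=0).
Iteration 1: edges from {package} -> (merge, dist=1), (sign, dist=1).
Iteration 2: edges from {merge,sign} -> (parse, dist=2), (sign, dist=2).
Iteration 3: edges from {parse,sign} -> (init, dist=3).
Iteration 4: edges from {init} -> (fetch, dist=4).
Iteration 5: no outgoing edges from {fetch}; recursion stops.
SUM(dist) = 0 + 1 + 1 + 2 + 2 + 3 + 4 = 13.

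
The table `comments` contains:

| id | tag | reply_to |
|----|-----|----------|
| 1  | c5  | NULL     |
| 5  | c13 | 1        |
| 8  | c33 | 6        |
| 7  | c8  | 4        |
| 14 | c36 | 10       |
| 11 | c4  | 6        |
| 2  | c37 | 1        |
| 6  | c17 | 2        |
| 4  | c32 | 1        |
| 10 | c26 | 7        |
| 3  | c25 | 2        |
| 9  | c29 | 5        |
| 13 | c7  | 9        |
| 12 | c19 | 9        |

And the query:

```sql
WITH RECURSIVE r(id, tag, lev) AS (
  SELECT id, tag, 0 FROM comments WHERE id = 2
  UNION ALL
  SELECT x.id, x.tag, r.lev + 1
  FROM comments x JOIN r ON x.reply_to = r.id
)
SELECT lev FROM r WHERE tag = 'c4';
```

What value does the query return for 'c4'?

Base: id=2 (c37) at lev 0.
Iteration 1: rows with reply_to in {2} -> c25 (id 3, lev 1), c17 (id 6, lev 1).
Iteration 2: rows with reply_to in {3,6} -> c33 (id 8, lev 2), c4 (id 11, lev 2).
Iteration 3: no rows with reply_to in {8,11}; recursion stops.

2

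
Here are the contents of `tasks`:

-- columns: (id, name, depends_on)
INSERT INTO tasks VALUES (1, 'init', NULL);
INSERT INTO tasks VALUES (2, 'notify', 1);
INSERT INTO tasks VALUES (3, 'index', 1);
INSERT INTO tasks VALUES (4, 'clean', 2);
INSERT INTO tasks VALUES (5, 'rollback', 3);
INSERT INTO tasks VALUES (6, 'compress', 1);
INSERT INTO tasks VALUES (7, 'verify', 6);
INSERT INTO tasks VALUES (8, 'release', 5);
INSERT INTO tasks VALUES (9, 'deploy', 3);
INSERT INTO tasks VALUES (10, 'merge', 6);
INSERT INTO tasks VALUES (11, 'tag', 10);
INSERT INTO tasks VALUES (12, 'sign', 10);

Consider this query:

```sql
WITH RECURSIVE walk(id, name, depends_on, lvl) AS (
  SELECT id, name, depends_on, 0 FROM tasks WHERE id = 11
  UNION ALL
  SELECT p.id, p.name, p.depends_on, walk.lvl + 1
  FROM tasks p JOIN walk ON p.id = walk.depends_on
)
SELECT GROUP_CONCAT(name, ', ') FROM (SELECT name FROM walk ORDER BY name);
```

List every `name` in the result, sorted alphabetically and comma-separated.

Base: id=11 (tag), depends_on=10, lvl 0.
Iteration 1: join on id=10 -> merge (id 10, depends_on=6, lvl 1).
Iteration 2: join on id=6 -> compress (id 6, depends_on=1, lvl 2).
Iteration 3: join on id=1 -> init (id 1, depends_on=NULL, lvl 3).
Iteration 4: depends_on is NULL; no match; recursion stops.

compress, init, merge, tag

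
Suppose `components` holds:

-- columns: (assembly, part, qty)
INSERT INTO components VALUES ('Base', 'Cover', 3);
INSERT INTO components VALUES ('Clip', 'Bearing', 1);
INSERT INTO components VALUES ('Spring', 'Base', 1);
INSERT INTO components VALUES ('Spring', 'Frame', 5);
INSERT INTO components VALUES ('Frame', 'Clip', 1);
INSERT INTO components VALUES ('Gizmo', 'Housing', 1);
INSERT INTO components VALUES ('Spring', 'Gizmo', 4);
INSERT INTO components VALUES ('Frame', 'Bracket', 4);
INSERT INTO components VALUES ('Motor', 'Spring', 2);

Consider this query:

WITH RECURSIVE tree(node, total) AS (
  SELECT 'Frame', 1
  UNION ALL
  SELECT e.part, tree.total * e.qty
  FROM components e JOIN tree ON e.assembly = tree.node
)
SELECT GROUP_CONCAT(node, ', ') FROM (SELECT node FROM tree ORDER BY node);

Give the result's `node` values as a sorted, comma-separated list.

Bearing, Bracket, Clip, Frame

Base: (Frame, total=1).
Iteration 1: components of {Frame} -> Bracket = 1*4 = 4, Clip = 1*1 = 1.
Iteration 2: components of {Bracket,Clip} -> Bearing = 1*1 = 1.
Iteration 3: no further components; recursion stops.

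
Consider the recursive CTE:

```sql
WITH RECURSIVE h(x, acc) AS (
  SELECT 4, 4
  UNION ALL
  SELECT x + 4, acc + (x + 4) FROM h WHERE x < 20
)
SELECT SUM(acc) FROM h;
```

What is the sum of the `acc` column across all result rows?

Base: x=4, acc=4.
Iteration 1: 4 < 20 holds -> x = 4 + 4 = 8, acc = 4 + 8 = 12.
Iteration 2: 8 < 20 holds -> x = 8 + 4 = 12, acc = 12 + 12 = 24.
Iteration 3: 12 < 20 holds -> x = 12 + 4 = 16, acc = 24 + 16 = 40.
Iteration 4: 16 < 20 holds -> x = 16 + 4 = 20, acc = 40 + 20 = 60.
Iteration 5: 20 < 20 fails; recursion stops.
SUM(acc) = 4 + 12 + 24 + 40 + 60 = 140.

140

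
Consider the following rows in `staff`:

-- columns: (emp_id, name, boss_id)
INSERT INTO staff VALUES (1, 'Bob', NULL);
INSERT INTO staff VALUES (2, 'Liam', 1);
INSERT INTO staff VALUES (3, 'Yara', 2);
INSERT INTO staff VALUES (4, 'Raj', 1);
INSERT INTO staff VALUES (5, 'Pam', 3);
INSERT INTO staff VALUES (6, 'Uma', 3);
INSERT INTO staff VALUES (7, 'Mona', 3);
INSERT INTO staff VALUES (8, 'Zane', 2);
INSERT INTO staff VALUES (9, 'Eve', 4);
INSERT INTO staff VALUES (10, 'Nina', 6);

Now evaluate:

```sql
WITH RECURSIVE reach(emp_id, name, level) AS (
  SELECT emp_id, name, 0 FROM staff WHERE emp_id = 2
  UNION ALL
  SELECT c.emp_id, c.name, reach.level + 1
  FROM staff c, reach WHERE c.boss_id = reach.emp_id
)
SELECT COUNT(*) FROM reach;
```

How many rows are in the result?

Base: emp_id=2 (Liam) at level 0.
Iteration 1: rows with boss_id in {2} -> Yara (id 3, level 1), Zane (id 8, level 1).
Iteration 2: rows with boss_id in {3,8} -> Pam (id 5, level 2), Uma (id 6, level 2), Mona (id 7, level 2).
Iteration 3: rows with boss_id in {5,6,7} -> Nina (id 10, level 3).
Iteration 4: no rows with boss_id in {10}; recursion stops.
Total rows emitted: 7.

7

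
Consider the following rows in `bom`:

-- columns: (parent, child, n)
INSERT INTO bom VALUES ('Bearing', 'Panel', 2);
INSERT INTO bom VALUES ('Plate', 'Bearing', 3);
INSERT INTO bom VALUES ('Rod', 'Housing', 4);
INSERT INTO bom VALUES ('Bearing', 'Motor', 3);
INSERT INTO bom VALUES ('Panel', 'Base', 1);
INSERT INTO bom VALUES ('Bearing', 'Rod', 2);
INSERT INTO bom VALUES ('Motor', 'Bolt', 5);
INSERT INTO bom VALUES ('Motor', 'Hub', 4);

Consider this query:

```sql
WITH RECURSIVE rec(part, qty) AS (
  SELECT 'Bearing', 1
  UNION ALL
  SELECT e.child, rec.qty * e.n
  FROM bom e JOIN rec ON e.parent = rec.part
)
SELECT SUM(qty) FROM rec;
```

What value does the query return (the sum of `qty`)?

45

Base: (Bearing, qty=1).
Iteration 1: components of {Bearing} -> Motor = 1*3 = 3, Panel = 1*2 = 2, Rod = 1*2 = 2.
Iteration 2: components of {Motor,Panel,Rod} -> Base = 2*1 = 2, Bolt = 3*5 = 15, Housing = 2*4 = 8, Hub = 3*4 = 12.
Iteration 3: no further components; recursion stops.
SUM(qty) = 1 + 2 + 2 + 3 + 8 + 2 + 12 + 15 = 45.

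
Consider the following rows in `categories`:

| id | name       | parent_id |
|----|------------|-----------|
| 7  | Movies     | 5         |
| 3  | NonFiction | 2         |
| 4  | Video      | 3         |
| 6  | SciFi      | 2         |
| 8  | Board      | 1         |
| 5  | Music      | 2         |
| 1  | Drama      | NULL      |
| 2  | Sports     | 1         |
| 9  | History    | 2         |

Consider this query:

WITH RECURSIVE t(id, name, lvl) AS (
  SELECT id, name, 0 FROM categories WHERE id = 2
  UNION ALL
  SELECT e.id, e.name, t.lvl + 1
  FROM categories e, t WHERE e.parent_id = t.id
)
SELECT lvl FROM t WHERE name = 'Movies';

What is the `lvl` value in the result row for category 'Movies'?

2

Base: id=2 (Sports) at lvl 0.
Iteration 1: rows with parent_id in {2} -> NonFiction (id 3, lvl 1), Music (id 5, lvl 1), SciFi (id 6, lvl 1), History (id 9, lvl 1).
Iteration 2: rows with parent_id in {3,5,6,9} -> Video (id 4, lvl 2), Movies (id 7, lvl 2).
Iteration 3: no rows with parent_id in {4,7}; recursion stops.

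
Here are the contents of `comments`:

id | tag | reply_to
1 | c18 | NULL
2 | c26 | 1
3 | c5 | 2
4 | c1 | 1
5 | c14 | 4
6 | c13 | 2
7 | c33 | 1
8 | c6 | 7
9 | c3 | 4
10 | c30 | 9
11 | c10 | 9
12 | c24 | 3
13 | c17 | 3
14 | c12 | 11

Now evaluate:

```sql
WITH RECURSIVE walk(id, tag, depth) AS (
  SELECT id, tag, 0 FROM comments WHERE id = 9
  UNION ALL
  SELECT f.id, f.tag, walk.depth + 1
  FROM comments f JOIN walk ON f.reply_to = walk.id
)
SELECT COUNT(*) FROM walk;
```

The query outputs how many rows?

Base: id=9 (c3) at depth 0.
Iteration 1: rows with reply_to in {9} -> c30 (id 10, depth 1), c10 (id 11, depth 1).
Iteration 2: rows with reply_to in {10,11} -> c12 (id 14, depth 2).
Iteration 3: no rows with reply_to in {14}; recursion stops.
Total rows emitted: 4.

4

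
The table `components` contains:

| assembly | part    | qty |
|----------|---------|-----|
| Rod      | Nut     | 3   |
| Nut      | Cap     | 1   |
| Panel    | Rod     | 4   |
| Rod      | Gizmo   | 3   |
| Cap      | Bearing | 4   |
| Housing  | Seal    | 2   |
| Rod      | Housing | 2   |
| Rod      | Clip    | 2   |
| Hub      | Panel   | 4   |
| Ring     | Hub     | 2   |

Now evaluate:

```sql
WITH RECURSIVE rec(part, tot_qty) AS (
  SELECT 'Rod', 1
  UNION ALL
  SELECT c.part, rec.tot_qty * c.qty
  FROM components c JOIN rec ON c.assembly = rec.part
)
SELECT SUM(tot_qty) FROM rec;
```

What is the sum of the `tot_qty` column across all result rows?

30

Base: (Rod, tot_qty=1).
Iteration 1: components of {Rod} -> Clip = 1*2 = 2, Gizmo = 1*3 = 3, Housing = 1*2 = 2, Nut = 1*3 = 3.
Iteration 2: components of {Clip,Gizmo,Housing,Nut} -> Cap = 3*1 = 3, Seal = 2*2 = 4.
Iteration 3: components of {Cap,Seal} -> Bearing = 3*4 = 12.
Iteration 4: no further components; recursion stops.
SUM(tot_qty) = 1 + 2 + 2 + 3 + 3 + 4 + 3 + 12 = 30.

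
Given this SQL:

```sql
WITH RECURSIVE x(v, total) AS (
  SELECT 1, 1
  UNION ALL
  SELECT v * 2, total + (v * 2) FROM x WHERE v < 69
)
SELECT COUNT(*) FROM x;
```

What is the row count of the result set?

8

Base: v=1, total=1.
Iteration 1: 1 < 69 holds -> v = 1 * 2 = 2, total = 1 + 2 = 3.
Iteration 2: 2 < 69 holds -> v = 2 * 2 = 4, total = 3 + 4 = 7.
Iteration 3: 4 < 69 holds -> v = 4 * 2 = 8, total = 7 + 8 = 15.
Iteration 4: 8 < 69 holds -> v = 8 * 2 = 16, total = 15 + 16 = 31.
Iteration 5: 16 < 69 holds -> v = 16 * 2 = 32, total = 31 + 32 = 63.
Iteration 6: 32 < 69 holds -> v = 32 * 2 = 64, total = 63 + 64 = 127.
Iteration 7: 64 < 69 holds -> v = 64 * 2 = 128, total = 127 + 128 = 255.
Iteration 8: 128 < 69 fails; recursion stops.
Total rows emitted: 8.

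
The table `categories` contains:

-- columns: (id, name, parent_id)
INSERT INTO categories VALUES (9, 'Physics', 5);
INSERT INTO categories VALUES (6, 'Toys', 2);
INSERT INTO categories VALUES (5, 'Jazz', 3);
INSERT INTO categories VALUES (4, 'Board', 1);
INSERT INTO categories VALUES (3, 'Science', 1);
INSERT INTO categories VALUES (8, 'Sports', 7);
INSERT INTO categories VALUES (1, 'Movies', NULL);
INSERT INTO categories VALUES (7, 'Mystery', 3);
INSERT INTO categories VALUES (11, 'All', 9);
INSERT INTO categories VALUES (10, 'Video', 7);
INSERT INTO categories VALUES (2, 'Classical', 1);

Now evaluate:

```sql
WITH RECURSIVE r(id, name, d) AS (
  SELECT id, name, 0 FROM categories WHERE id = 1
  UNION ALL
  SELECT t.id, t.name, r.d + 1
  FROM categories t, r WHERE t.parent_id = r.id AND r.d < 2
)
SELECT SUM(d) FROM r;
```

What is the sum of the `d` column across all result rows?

9

Base: id=1 (Movies) at d 0.
Iteration 1: rows with parent_id in {1} -> Classical (id 2, d 1), Science (id 3, d 1), Board (id 4, d 1).
Iteration 2: rows with parent_id in {2,3,4} -> Jazz (id 5, d 2), Toys (id 6, d 2), Mystery (id 7, d 2).
Iteration 3: d < 2 fails for all current rows; recursion stops.
SUM(d) = 0 + 1 + 1 + 1 + 2 + 2 + 2 = 9.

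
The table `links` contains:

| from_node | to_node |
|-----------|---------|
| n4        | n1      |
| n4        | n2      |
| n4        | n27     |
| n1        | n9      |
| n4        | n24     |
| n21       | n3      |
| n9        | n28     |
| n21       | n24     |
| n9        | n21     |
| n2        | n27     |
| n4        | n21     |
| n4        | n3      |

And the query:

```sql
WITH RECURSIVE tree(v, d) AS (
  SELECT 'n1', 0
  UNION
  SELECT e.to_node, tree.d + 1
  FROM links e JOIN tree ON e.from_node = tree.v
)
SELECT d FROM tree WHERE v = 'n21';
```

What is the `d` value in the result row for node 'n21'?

Base: (n1, d=0).
Iteration 1: edges from {n1} -> (n9, d=1).
Iteration 2: edges from {n9} -> (n21, d=2), (n28, d=2).
Iteration 3: edges from {n21,n28} -> (n24, d=3), (n3, d=3).
Iteration 4: no outgoing edges from {n24,n3}; recursion stops.

2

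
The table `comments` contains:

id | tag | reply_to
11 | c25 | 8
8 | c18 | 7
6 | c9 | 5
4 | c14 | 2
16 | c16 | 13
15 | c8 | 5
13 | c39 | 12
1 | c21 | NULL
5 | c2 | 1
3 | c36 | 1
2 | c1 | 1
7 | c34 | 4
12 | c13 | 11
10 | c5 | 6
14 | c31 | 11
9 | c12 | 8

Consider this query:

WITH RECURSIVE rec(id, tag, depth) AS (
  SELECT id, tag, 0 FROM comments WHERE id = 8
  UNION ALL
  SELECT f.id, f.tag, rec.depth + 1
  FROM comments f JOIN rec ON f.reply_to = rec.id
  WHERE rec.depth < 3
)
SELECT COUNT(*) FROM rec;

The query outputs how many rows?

Base: id=8 (c18) at depth 0.
Iteration 1: rows with reply_to in {8} -> c12 (id 9, depth 1), c25 (id 11, depth 1).
Iteration 2: rows with reply_to in {9,11} -> c13 (id 12, depth 2), c31 (id 14, depth 2).
Iteration 3: rows with reply_to in {12,14} -> c39 (id 13, depth 3).
Iteration 4: depth < 3 fails for all current rows; recursion stops.
Total rows emitted: 6.

6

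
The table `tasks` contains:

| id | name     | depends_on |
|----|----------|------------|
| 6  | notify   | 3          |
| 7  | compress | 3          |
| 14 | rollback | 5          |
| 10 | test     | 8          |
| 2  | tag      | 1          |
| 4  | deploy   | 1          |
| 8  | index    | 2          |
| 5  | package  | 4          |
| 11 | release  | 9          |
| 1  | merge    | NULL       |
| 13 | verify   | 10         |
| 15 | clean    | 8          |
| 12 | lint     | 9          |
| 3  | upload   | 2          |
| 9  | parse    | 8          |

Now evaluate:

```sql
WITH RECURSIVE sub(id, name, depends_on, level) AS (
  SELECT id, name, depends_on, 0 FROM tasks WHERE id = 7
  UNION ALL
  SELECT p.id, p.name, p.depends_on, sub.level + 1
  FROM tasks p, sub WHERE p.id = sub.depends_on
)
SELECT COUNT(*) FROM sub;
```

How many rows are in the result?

Base: id=7 (compress), depends_on=3, level 0.
Iteration 1: join on id=3 -> upload (id 3, depends_on=2, level 1).
Iteration 2: join on id=2 -> tag (id 2, depends_on=1, level 2).
Iteration 3: join on id=1 -> merge (id 1, depends_on=NULL, level 3).
Iteration 4: depends_on is NULL; no match; recursion stops.
Total rows emitted: 4.

4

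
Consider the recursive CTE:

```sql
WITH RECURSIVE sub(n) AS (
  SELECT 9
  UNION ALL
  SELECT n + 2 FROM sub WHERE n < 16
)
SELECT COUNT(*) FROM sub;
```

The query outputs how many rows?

5

Base: n=9.
Iteration 1: 9 < 16 holds -> n = 9 + 2 = 11.
Iteration 2: 11 < 16 holds -> n = 11 + 2 = 13.
Iteration 3: 13 < 16 holds -> n = 13 + 2 = 15.
Iteration 4: 15 < 16 holds -> n = 15 + 2 = 17.
Iteration 5: 17 < 16 fails; recursion stops.
Total rows emitted: 5.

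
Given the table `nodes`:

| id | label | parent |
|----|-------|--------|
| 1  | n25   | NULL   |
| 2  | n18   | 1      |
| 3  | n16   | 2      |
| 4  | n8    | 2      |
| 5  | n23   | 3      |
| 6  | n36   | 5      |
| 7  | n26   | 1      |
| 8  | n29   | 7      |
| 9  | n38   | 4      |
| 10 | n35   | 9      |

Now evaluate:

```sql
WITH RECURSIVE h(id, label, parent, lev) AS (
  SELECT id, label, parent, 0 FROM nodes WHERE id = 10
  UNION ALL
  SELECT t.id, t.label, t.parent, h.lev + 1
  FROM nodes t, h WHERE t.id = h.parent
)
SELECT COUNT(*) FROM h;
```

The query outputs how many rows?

Base: id=10 (n35), parent=9, lev 0.
Iteration 1: join on id=9 -> n38 (id 9, parent=4, lev 1).
Iteration 2: join on id=4 -> n8 (id 4, parent=2, lev 2).
Iteration 3: join on id=2 -> n18 (id 2, parent=1, lev 3).
Iteration 4: join on id=1 -> n25 (id 1, parent=NULL, lev 4).
Iteration 5: parent is NULL; no match; recursion stops.
Total rows emitted: 5.

5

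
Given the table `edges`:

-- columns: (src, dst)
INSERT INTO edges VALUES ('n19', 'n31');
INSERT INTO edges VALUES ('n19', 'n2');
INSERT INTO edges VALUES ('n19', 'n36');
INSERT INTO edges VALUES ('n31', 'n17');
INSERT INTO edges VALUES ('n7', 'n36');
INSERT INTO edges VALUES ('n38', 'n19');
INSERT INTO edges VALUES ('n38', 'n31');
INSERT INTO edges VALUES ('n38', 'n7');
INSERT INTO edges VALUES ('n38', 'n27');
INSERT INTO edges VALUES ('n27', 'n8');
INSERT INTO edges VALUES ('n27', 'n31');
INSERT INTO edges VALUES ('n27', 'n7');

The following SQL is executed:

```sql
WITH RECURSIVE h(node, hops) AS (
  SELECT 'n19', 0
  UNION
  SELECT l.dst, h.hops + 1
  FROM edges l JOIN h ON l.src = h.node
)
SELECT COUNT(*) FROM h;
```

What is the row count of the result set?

5

Base: (n19, hops=0).
Iteration 1: edges from {n19} -> (n2, hops=1), (n31, hops=1), (n36, hops=1).
Iteration 2: edges from {n2,n31,n36} -> (n17, hops=2).
Iteration 3: no outgoing edges from {n17}; recursion stops.
Total rows emitted: 5.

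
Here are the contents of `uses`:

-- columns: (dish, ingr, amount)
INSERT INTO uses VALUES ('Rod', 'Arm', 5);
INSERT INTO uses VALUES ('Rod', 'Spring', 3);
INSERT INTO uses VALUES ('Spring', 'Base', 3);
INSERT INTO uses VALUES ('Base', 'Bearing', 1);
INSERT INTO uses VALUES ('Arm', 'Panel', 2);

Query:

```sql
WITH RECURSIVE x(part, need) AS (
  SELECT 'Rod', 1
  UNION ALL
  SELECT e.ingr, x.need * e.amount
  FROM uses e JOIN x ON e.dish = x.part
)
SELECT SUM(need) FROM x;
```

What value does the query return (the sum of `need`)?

Base: (Rod, need=1).
Iteration 1: components of {Rod} -> Arm = 1*5 = 5, Spring = 1*3 = 3.
Iteration 2: components of {Arm,Spring} -> Base = 3*3 = 9, Panel = 5*2 = 10.
Iteration 3: components of {Base,Panel} -> Bearing = 9*1 = 9.
Iteration 4: no further components; recursion stops.
SUM(need) = 1 + 5 + 3 + 10 + 9 + 9 = 37.

37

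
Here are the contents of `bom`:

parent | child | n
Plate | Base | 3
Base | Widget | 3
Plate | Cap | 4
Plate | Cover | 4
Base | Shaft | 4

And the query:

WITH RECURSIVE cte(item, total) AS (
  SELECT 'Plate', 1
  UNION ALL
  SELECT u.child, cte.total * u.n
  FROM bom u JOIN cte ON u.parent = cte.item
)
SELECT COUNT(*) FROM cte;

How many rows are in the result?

6

Base: (Plate, total=1).
Iteration 1: components of {Plate} -> Base = 1*3 = 3, Cap = 1*4 = 4, Cover = 1*4 = 4.
Iteration 2: components of {Base,Cap,Cover} -> Shaft = 3*4 = 12, Widget = 3*3 = 9.
Iteration 3: no further components; recursion stops.
Total rows emitted: 6.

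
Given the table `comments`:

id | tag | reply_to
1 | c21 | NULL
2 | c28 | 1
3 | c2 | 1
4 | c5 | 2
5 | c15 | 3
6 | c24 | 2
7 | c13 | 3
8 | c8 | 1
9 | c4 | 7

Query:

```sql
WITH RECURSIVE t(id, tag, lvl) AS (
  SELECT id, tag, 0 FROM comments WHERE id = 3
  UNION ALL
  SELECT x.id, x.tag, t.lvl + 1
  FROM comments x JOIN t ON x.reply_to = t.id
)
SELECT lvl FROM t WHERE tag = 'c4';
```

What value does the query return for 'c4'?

Base: id=3 (c2) at lvl 0.
Iteration 1: rows with reply_to in {3} -> c15 (id 5, lvl 1), c13 (id 7, lvl 1).
Iteration 2: rows with reply_to in {5,7} -> c4 (id 9, lvl 2).
Iteration 3: no rows with reply_to in {9}; recursion stops.

2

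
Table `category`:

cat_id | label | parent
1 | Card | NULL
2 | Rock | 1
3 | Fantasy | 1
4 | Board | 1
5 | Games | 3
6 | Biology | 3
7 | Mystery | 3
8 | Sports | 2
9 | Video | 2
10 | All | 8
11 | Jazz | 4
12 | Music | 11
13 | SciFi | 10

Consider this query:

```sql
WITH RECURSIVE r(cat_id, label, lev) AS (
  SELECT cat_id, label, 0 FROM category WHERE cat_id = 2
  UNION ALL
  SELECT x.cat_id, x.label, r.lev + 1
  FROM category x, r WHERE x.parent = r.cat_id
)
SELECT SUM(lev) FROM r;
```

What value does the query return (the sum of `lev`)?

Base: cat_id=2 (Rock) at lev 0.
Iteration 1: rows with parent in {2} -> Sports (id 8, lev 1), Video (id 9, lev 1).
Iteration 2: rows with parent in {8,9} -> All (id 10, lev 2).
Iteration 3: rows with parent in {10} -> SciFi (id 13, lev 3).
Iteration 4: no rows with parent in {13}; recursion stops.
SUM(lev) = 0 + 1 + 1 + 2 + 3 = 7.

7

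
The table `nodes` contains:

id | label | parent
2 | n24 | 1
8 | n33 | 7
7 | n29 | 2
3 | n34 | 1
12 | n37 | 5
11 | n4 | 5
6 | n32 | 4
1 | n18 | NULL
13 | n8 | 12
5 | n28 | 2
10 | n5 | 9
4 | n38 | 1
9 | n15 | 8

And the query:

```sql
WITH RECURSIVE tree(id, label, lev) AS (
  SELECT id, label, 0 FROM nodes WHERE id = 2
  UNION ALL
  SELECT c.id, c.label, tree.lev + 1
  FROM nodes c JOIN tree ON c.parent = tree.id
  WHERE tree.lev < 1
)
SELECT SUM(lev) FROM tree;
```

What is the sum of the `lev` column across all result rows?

2

Base: id=2 (n24) at lev 0.
Iteration 1: rows with parent in {2} -> n28 (id 5, lev 1), n29 (id 7, lev 1).
Iteration 2: lev < 1 fails for all current rows; recursion stops.
SUM(lev) = 0 + 1 + 1 = 2.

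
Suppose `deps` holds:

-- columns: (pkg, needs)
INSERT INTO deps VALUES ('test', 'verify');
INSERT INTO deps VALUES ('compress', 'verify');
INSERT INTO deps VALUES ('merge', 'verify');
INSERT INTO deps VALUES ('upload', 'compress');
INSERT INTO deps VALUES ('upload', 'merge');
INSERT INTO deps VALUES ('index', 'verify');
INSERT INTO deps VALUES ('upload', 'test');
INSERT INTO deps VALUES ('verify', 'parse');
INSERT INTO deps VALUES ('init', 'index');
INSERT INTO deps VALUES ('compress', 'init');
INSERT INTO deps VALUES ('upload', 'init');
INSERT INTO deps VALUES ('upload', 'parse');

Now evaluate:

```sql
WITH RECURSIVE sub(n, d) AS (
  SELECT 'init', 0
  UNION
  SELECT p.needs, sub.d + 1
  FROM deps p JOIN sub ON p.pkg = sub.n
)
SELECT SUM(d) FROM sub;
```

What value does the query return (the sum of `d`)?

Base: (init, d=0).
Iteration 1: edges from {init} -> (index, d=1).
Iteration 2: edges from {index} -> (verify, d=2).
Iteration 3: edges from {verify} -> (parse, d=3).
Iteration 4: no outgoing edges from {parse}; recursion stops.
SUM(d) = 0 + 1 + 2 + 3 = 6.

6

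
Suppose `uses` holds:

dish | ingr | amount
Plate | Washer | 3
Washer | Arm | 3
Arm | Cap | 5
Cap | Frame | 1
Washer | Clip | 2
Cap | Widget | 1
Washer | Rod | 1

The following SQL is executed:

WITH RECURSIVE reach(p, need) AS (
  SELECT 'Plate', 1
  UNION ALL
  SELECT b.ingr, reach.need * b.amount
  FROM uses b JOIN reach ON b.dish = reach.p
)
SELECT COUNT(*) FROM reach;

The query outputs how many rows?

Base: (Plate, need=1).
Iteration 1: components of {Plate} -> Washer = 1*3 = 3.
Iteration 2: components of {Washer} -> Arm = 3*3 = 9, Clip = 3*2 = 6, Rod = 3*1 = 3.
Iteration 3: components of {Arm,Clip,Rod} -> Cap = 9*5 = 45.
Iteration 4: components of {Cap} -> Frame = 45*1 = 45, Widget = 45*1 = 45.
Iteration 5: no further components; recursion stops.
Total rows emitted: 8.

8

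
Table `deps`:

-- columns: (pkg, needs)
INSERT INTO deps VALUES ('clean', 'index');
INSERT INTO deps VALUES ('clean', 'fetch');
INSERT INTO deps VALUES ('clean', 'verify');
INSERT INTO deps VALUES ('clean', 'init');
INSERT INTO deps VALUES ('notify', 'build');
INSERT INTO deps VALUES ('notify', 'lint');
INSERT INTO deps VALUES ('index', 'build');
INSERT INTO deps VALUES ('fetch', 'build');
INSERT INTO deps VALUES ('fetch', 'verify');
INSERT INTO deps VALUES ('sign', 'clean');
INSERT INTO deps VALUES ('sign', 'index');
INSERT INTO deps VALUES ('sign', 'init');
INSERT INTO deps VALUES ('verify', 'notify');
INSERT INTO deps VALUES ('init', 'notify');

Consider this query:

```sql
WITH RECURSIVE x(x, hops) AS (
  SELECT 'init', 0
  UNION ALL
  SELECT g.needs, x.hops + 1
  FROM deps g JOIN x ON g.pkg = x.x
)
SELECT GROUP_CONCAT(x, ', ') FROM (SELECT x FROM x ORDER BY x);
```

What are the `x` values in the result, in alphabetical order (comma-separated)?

Base: (init, hops=0).
Iteration 1: edges from {init} -> (notify, hops=1).
Iteration 2: edges from {notify} -> (build, hops=2), (lint, hops=2).
Iteration 3: no outgoing edges from {build,lint}; recursion stops.

build, init, lint, notify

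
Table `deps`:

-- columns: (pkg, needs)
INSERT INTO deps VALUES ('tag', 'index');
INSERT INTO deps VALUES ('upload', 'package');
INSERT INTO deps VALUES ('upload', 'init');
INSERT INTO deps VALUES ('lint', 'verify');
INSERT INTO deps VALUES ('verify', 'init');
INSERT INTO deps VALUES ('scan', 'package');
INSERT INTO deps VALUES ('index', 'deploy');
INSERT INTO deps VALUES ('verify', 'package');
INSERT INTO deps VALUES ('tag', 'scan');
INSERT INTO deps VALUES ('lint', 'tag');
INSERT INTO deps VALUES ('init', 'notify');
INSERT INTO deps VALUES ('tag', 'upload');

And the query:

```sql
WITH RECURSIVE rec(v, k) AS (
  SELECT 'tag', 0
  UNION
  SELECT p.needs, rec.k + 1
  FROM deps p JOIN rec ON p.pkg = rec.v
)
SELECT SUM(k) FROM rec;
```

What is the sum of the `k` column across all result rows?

12

Base: (tag, k=0).
Iteration 1: edges from {tag} -> (index, k=1), (scan, k=1), (upload, k=1).
Iteration 2: edges from {index,scan,upload} -> (deploy, k=2), (init, k=2), (package, k=2). [UNION drops 1 duplicate row(s)]
Iteration 3: edges from {deploy,init,package} -> (notify, k=3).
Iteration 4: no outgoing edges from {notify}; recursion stops.
SUM(k) = 0 + 1 + 1 + 1 + 2 + 2 + 2 + 3 = 12.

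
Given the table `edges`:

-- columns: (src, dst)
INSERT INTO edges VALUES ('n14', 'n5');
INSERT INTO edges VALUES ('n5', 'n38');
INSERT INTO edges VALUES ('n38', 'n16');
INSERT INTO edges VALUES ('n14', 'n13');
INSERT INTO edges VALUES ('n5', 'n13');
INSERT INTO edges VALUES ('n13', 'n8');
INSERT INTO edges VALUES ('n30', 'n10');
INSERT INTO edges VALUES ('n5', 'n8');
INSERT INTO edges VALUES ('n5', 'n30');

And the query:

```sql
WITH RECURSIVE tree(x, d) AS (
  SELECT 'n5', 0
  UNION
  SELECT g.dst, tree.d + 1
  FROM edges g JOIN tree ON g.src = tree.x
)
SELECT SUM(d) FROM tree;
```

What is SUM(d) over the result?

Base: (n5, d=0).
Iteration 1: edges from {n5} -> (n13, d=1), (n30, d=1), (n38, d=1), (n8, d=1).
Iteration 2: edges from {n13,n30,n38,n8} -> (n10, d=2), (n16, d=2), (n8, d=2).
Iteration 3: no outgoing edges from {n10,n16,n8}; recursion stops.
SUM(d) = 0 + 1 + 1 + 1 + 1 + 2 + 2 + 2 = 10.

10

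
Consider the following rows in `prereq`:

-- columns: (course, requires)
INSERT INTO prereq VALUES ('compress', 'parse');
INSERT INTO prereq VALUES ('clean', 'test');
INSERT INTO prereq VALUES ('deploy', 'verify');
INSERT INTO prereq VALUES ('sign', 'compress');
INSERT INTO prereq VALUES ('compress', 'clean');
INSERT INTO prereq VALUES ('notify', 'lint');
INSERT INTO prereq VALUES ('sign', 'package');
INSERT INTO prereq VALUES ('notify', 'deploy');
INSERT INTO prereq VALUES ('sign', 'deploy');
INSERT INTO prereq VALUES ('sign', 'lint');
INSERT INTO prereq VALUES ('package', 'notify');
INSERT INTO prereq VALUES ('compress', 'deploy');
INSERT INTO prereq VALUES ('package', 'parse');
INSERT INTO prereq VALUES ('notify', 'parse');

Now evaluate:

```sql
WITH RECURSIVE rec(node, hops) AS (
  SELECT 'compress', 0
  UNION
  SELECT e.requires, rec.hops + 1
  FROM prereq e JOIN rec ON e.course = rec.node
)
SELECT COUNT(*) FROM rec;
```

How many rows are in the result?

6

Base: (compress, hops=0).
Iteration 1: edges from {compress} -> (clean, hops=1), (deploy, hops=1), (parse, hops=1).
Iteration 2: edges from {clean,deploy,parse} -> (test, hops=2), (verify, hops=2).
Iteration 3: no outgoing edges from {test,verify}; recursion stops.
Total rows emitted: 6.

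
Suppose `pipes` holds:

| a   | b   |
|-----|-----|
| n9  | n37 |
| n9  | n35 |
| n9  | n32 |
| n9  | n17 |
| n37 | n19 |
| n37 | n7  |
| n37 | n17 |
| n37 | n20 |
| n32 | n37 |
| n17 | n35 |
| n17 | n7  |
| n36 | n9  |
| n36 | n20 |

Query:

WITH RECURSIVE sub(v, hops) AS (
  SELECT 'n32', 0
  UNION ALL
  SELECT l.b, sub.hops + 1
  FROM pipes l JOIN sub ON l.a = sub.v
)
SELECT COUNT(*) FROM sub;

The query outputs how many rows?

Base: (n32, hops=0).
Iteration 1: edges from {n32} -> (n37, hops=1).
Iteration 2: edges from {n37} -> (n17, hops=2), (n19, hops=2), (n20, hops=2), (n7, hops=2).
Iteration 3: edges from {n17,n19,n20,n7} -> (n35, hops=3), (n7, hops=3).
Iteration 4: no outgoing edges from {n35,n7}; recursion stops.
Total rows emitted: 8.

8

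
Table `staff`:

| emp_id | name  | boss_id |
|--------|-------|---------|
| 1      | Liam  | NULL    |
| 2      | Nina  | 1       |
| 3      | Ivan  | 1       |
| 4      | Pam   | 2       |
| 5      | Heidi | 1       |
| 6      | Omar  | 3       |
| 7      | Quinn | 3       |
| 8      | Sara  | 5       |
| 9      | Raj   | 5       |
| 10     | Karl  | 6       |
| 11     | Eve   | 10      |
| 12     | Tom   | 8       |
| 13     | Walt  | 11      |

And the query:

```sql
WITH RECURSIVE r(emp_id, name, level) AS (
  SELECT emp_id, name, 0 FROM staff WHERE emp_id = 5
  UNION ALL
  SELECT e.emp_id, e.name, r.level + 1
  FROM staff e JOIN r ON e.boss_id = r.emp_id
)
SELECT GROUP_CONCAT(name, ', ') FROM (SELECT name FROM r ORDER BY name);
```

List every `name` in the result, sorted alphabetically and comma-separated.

Heidi, Raj, Sara, Tom

Base: emp_id=5 (Heidi) at level 0.
Iteration 1: rows with boss_id in {5} -> Sara (id 8, level 1), Raj (id 9, level 1).
Iteration 2: rows with boss_id in {8,9} -> Tom (id 12, level 2).
Iteration 3: no rows with boss_id in {12}; recursion stops.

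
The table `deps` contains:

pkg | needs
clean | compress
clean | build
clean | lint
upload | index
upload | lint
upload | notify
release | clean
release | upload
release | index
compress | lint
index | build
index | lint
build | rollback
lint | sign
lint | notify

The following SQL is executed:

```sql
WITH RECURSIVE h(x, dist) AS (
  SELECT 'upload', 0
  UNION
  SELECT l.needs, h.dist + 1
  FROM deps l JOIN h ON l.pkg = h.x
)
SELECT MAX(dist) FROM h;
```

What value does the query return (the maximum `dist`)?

3

Base: (upload, dist=0).
Iteration 1: edges from {upload} -> (index, dist=1), (lint, dist=1), (notify, dist=1).
Iteration 2: edges from {index,lint,notify} -> (build, dist=2), (lint, dist=2), (notify, dist=2), (sign, dist=2).
Iteration 3: edges from {build,lint,notify,sign} -> (notify, dist=3), (rollback, dist=3), (sign, dist=3).
Iteration 4: no outgoing edges from {notify,rollback,sign}; recursion stops.
dist values: 0, 1, 1, 1, 2, 2, 2, 2, 3, 3, 3; the maximum is 3.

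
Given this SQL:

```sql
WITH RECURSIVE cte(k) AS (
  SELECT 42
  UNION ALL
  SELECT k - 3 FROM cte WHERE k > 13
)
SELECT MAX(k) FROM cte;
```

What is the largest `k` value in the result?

42

Base: k=42.
Iteration 1: 42 > 13 holds -> k = 42 - 3 = 39.
Iteration 2: 39 > 13 holds -> k = 39 - 3 = 36.
Iteration 3: 36 > 13 holds -> k = 36 - 3 = 33.
Iteration 4: 33 > 13 holds -> k = 33 - 3 = 30.
Iteration 5: 30 > 13 holds -> k = 30 - 3 = 27.
Iteration 6: 27 > 13 holds -> k = 27 - 3 = 24.
Iteration 7: 24 > 13 holds -> k = 24 - 3 = 21.
Iteration 8: 21 > 13 holds -> k = 21 - 3 = 18.
Iteration 9: 18 > 13 holds -> k = 18 - 3 = 15.
Iteration 10: 15 > 13 holds -> k = 15 - 3 = 12.
Iteration 11: 12 > 13 fails; recursion stops.
k values: 42, 39, 36, 33, 30, 27, 24, 21, 18, 15, 12; the maximum is 42.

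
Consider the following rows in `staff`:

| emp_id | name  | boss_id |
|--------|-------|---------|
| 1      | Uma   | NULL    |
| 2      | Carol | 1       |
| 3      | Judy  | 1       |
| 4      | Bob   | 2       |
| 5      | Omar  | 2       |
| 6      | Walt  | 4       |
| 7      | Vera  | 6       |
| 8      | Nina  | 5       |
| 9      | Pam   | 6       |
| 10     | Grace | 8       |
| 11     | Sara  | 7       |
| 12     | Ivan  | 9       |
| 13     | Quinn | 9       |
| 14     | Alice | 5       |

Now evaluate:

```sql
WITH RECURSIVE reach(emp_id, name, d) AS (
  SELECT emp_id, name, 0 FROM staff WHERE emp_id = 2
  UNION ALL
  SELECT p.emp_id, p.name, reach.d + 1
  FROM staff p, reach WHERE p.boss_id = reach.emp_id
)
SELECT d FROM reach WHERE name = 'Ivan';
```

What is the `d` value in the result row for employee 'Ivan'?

Base: emp_id=2 (Carol) at d 0.
Iteration 1: rows with boss_id in {2} -> Bob (id 4, d 1), Omar (id 5, d 1).
Iteration 2: rows with boss_id in {4,5} -> Walt (id 6, d 2), Nina (id 8, d 2), Alice (id 14, d 2).
Iteration 3: rows with boss_id in {6,8,14} -> Vera (id 7, d 3), Pam (id 9, d 3), Grace (id 10, d 3).
Iteration 4: rows with boss_id in {7,9,10} -> Sara (id 11, d 4), Ivan (id 12, d 4), Quinn (id 13, d 4).
Iteration 5: no rows with boss_id in {11,12,13}; recursion stops.

4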